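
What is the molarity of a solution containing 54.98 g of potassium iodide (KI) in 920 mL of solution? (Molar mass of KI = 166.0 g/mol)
Moles of KI = 54.98 g ÷ 166.0 g/mol = 0.331205 mol
Volume = 920 mL = 0.92 L
Molarity = 0.331205 mol ÷ 0.92 L = 0.36 M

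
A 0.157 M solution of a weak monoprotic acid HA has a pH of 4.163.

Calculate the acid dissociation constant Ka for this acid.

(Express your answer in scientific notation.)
K_a = 3.01e-08

[H⁺] = 10^(−pH) = 10^(−4.163) = 6.871e-05 M. For HA ⇌ H⁺ + A⁻, Ka = x²/(C − x) = (6.871e-05)²/(0.157 − 6.871e-05) = 3.01e-08.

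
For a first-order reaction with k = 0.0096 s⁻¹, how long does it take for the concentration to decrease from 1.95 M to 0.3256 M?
186.45 s

From ln[A] = ln[A]₀ - k·t: t = ln([A]₀/[A])/k = ln(1.95/0.3256)/0.0096 = ln(5.9889)/0.0096 = 1.7899/0.0096 = 186.45 s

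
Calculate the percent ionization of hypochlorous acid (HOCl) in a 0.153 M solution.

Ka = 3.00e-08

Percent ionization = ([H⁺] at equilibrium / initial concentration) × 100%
Percent ionization = 0.0443%

Let x = [H⁺]. Ka = x²/(C - x) ⇒ x² + (3.00e-08)x - (3.00e-08)(0.153) = 0. x = 6.7735e-05. Percent = (6.7735e-05/0.153) × 100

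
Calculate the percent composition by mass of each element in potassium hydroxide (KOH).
K: 69.68%, O: 28.52%, H: 1.80%

Molar mass of KOH = 56.11 g/mol
% K = (1 × 39.1) / 56.11 × 100% = 39.1 / 56.11 × 100% = 69.68%
% O = (1 × 16.0) / 56.11 × 100% = 16 / 56.11 × 100% = 28.52%
% H = (1 × 1.008) / 56.11 × 100% = 1.008 / 56.11 × 100% = 1.80%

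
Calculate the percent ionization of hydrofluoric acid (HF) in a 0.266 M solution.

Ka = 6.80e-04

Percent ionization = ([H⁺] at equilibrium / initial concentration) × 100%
Percent ionization = 4.93%

Let x = [H⁺]. Ka = x²/(C - x) ⇒ x² + (6.80e-04)x - (6.80e-04)(0.266) = 0. x = 1.3113e-02. Percent = (1.3113e-02/0.266) × 100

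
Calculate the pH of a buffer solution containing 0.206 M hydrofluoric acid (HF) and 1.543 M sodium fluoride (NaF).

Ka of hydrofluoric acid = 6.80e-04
pH = 4.04

pKa = -log(6.80e-04) = 3.17. pH = pKa + log([A⁻]/[HA]) = 3.17 + log(1.543/0.206)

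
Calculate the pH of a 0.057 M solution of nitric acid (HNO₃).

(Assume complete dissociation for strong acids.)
pH = 1.24

[H⁺] = 0.057 M for strong acid. pH = -log[H⁺] = -log(0.057)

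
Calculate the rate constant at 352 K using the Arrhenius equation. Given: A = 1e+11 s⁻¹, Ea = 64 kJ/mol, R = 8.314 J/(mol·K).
3.18e+01 s⁻¹

k = A·exp(-Ea/(R·T)) = 1e+11·exp(-64000/(8.314·352)) = 1e+11·exp(-21.8689) = 1e+11·3.1802e-10 = 3.18e+01 s⁻¹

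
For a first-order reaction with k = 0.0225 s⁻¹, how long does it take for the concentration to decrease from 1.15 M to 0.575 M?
30.81 s

From ln[A] = ln[A]₀ - k·t: t = ln([A]₀/[A])/k = ln(1.15/0.575)/0.0225 = ln(2.0000)/0.0225 = 0.6931/0.0225 = 30.81 s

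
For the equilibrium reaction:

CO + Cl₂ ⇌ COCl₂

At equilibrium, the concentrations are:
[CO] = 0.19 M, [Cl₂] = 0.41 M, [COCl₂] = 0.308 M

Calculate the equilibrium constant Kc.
K_c = 3.9538

Kc = ([COCl₂]) / ([CO] × [Cl₂])
   = ((0.308)) / ((0.19)·(0.41))
   = 0.308 / 0.0779 = 3.9538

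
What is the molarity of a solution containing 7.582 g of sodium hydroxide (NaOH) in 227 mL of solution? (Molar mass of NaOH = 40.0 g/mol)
Moles of NaOH = 7.582 g ÷ 40.0 g/mol = 0.18955 mol
Volume = 227 mL = 0.227 L
Molarity = 0.18955 mol ÷ 0.227 L = 0.835 M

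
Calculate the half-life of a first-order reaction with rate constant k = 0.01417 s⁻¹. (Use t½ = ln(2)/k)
48.92 s

t½ = ln(2)/k = 0.6931/0.01417 = 48.92 s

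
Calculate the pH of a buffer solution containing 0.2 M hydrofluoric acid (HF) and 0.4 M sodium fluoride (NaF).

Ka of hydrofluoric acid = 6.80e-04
pH = 3.47

pKa = -log(6.80e-04) = 3.17. pH = pKa + log([A⁻]/[HA]) = 3.17 + log(0.4/0.2)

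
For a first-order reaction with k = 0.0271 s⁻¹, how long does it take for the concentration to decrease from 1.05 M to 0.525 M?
25.58 s

From ln[A] = ln[A]₀ - k·t: t = ln([A]₀/[A])/k = ln(1.05/0.525)/0.0271 = ln(2.0000)/0.0271 = 0.6931/0.0271 = 25.58 s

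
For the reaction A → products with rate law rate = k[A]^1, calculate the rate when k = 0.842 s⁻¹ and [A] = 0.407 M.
0.3427 M/s

rate = k·[A]^1 = 0.842·(0.407)^1 = 0.842·0.407 = 0.3427 M/s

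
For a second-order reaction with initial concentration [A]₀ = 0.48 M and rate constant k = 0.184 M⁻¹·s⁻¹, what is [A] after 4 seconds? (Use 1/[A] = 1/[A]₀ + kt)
0.3547 M

1/[A] = 1/[A]₀ + k·t = 1/0.48 + (0.184)·(4) = 2.0833 + 0.7360 = 2.8193
[A] = 1/2.8193 = 0.3547 M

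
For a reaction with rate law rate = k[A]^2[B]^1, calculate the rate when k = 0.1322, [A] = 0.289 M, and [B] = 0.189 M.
0.002087 M/s

rate = k·[A]^2·[B]^1 = 0.1322·(0.289)^2·(0.189)^1 = 0.1322·0.083521·0.189 = 0.002087 M/s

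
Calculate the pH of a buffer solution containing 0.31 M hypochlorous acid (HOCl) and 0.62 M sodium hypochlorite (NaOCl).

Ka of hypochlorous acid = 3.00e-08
pH = 7.82

pKa = -log(3.00e-08) = 7.52. pH = pKa + log([A⁻]/[HA]) = 7.52 + log(0.62/0.31)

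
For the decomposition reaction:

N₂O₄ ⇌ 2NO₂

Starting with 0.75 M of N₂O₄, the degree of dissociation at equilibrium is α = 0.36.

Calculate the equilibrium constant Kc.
K_c = 0.6075

x = α·[A]₀ = 0.36 × 0.75 = 0.27 M dissociated.
At eq: [N₂O₄] = 0.75 − 0.27 = 0.48 M; [NO₂] = 2x = 0.54 M.
Kc = [NO₂]²/[N₂O₄] = (0.54)²/0.48 = 0.6075.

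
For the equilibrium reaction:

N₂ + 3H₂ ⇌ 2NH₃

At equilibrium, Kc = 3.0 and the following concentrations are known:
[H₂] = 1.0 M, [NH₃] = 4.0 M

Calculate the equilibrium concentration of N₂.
[N₂] = 5.3333 M

Kc = ([NH₃]^2) / ([N₂] × [H₂]^3) = 3.0
[N₂]^1 = (product terms)/(Kc · other reactant terms) = 16 / (3.0 · 1) = 5.3333
[N₂] = 5.3333 M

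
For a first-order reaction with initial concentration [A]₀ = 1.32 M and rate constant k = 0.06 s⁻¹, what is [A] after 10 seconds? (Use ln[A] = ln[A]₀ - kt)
0.7244 M

ln[A] = ln[A]₀ - k·t = ln(1.32) - (0.06)·(10) = 0.2776 - 0.6000 = -0.3224
[A] = e^(-0.3224) = 0.7244 M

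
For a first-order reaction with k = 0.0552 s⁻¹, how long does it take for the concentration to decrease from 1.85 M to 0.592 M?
20.64 s

From ln[A] = ln[A]₀ - k·t: t = ln([A]₀/[A])/k = ln(1.85/0.592)/0.0552 = ln(3.1250)/0.0552 = 1.1394/0.0552 = 20.64 s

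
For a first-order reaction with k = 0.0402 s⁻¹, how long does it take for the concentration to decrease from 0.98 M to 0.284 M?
30.81 s

From ln[A] = ln[A]₀ - k·t: t = ln([A]₀/[A])/k = ln(0.98/0.284)/0.0402 = ln(3.4507)/0.0402 = 1.2386/0.0402 = 30.81 s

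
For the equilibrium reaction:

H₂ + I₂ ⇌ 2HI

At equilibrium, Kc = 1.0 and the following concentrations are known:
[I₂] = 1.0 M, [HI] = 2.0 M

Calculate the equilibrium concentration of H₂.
[H₂] = 4.0000 M

Kc = ([HI]^2) / ([H₂] × [I₂]) = 1.0
[H₂]^1 = (product terms)/(Kc · other reactant terms) = 4 / (1.0 · 1) = 4
[H₂] = 4.0000 M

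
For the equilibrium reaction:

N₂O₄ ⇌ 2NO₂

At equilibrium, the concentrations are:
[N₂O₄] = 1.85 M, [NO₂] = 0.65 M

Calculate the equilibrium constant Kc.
K_c = 0.2284

Kc = ([NO₂]^2) / ([N₂O₄])
   = ((0.65)^2) / ((1.85))
   = 0.4225 / 1.85 = 0.2284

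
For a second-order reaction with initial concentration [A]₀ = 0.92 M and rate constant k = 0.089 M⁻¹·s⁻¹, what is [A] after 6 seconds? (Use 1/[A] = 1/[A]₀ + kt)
0.6169 M

1/[A] = 1/[A]₀ + k·t = 1/0.92 + (0.089)·(6) = 1.0870 + 0.5340 = 1.6210
[A] = 1/1.6210 = 0.6169 M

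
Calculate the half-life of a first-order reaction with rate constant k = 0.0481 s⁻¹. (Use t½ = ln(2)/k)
14.41 s

t½ = ln(2)/k = 0.6931/0.0481 = 14.41 s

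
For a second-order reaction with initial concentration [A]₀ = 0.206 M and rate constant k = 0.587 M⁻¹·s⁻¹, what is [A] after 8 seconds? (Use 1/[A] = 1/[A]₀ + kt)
0.1047 M

1/[A] = 1/[A]₀ + k·t = 1/0.206 + (0.587)·(8) = 4.8544 + 4.6960 = 9.5504
[A] = 1/9.5504 = 0.1047 M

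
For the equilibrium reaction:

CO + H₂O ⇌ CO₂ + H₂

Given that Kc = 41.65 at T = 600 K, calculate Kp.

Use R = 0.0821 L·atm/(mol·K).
K_p = 41.6500

Δn = (moles gaseous products) − (moles gaseous reactants) = 0
T = 600 K; RT = 0.0821 × 600 = 49.26
Kp = Kc·(RT)^Δn = 41.65 × (49.26)^0 = 41.65 × 1 = 41.6500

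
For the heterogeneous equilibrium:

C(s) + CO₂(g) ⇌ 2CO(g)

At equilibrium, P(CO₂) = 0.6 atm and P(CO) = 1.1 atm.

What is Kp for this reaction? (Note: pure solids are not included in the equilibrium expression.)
K_p = 2.017

Solid C is excluded.
Kp = P(CO)²/P(CO₂) = (1.1)²/0.6 = 1.21/0.6 = 2.017.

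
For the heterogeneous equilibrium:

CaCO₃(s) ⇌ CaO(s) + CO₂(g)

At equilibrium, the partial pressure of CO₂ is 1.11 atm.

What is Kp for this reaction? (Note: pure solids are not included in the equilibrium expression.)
K_p = 1.11

Solids (CaCO₃, CaO) have activity 1 and are excluded.
Kp = P(CO₂) = 1.11.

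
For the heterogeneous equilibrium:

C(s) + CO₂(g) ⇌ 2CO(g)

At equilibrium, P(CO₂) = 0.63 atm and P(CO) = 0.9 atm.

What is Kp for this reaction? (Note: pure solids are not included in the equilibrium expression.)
K_p = 1.286

Solid C is excluded.
Kp = P(CO)²/P(CO₂) = (0.9)²/0.63 = 0.81/0.63 = 1.286.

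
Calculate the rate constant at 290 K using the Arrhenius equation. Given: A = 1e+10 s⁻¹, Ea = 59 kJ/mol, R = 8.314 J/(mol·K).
2.36e-01 s⁻¹

k = A·exp(-Ea/(R·T)) = 1e+10·exp(-59000/(8.314·290)) = 1e+10·exp(-24.4706) = 1e+10·2.3581e-11 = 2.36e-01 s⁻¹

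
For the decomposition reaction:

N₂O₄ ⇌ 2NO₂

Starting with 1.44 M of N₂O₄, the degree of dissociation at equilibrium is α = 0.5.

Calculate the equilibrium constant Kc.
K_c = 2.8800

x = α·[A]₀ = 0.5 × 1.44 = 0.72 M dissociated.
At eq: [N₂O₄] = 1.44 − 0.72 = 0.72 M; [NO₂] = 2x = 1.44 M.
Kc = [NO₂]²/[N₂O₄] = (1.44)²/0.72 = 2.88.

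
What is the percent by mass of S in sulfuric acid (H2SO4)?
Mass of S in formula = 32.07 × 1 = 32.07 g/mol
Molar mass = 98.09 g/mol
% S = (32.07/98.09) × 100% = 32.69%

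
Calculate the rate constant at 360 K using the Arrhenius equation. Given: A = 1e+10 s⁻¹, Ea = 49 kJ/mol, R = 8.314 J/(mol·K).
7.76e+02 s⁻¹

k = A·exp(-Ea/(R·T)) = 1e+10·exp(-49000/(8.314·360)) = 1e+10·exp(-16.3713) = 1e+10·7.7630e-08 = 7.76e+02 s⁻¹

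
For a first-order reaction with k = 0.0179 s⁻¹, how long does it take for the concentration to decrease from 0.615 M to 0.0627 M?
127.56 s

From ln[A] = ln[A]₀ - k·t: t = ln([A]₀/[A])/k = ln(0.615/0.0627)/0.0179 = ln(9.8086)/0.0179 = 2.2833/0.0179 = 127.56 s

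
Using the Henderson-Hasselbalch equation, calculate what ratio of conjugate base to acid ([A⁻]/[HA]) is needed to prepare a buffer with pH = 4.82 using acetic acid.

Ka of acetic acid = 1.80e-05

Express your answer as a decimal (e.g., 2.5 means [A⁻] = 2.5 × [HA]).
[A⁻]/[HA] = 1.189

pKa = −log(1.80e-05) = 4.7447. pH = pKa + log([A⁻]/[HA]). 4.82 = 4.7447 + log(ratio). log(ratio) = 4.82 − 4.7447 = 0.0753. ratio = 10^(0.0753) = 1.189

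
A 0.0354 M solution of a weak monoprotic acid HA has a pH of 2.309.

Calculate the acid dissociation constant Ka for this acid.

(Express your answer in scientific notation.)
K_a = 7.90e-04

[H⁺] = 10^(−pH) = 10^(−2.309) = 4.909e-03 M. For HA ⇌ H⁺ + A⁻, Ka = x²/(C − x) = (4.909e-03)²/(0.0354 − 4.909e-03) = 7.90e-04.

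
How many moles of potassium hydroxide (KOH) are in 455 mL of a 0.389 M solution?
Moles = Molarity × Volume (L)
Moles = 0.389 M × 0.455 L = 0.177 mol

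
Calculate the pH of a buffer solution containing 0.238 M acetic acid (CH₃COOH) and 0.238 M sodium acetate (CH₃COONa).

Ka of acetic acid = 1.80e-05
pH = 4.74

pKa = -log(1.80e-05) = 4.74. pH = pKa + log([A⁻]/[HA]) = 4.74 + log(0.238/0.238)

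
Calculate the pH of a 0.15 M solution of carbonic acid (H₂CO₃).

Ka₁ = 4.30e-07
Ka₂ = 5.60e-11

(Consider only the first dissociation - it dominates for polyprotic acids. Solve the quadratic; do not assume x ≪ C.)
pH = 3.60

x² + Ka₁·x − Ka₁·C = 0 with Ka₁ = 4.30e-07, C = 0.15.
x = (−Ka₁ + √(Ka₁² + 4·Ka₁·C))/2 = 2.5375e-04 M, so pH = 3.60.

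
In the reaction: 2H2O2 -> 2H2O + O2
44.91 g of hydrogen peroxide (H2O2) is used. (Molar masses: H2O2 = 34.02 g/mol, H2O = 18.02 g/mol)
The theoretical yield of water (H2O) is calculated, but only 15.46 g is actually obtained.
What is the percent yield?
Moles of H2O2 = 44.91 g ÷ 34.02 g/mol = 1.32011 mol
Mole ratio: 2 mol H2O / 2 mol H2O2
Moles of H2O = 1.32011 × (2/2) = 1.32011 mol
Theoretical yield = 1.32011 mol × 18.02 g/mol = 23.788 g
Actual yield = 15.46 g
Percent yield = (15.46 / 23.788) × 100% = 65.0%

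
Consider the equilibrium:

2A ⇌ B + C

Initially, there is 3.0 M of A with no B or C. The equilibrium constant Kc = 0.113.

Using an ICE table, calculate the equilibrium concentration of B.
[B] = 0.603 M

ICE: [A] = 3.0 − 2x, [B] = [C] = x.
Kc = x²/(3.0 − 2x)² = 0.113 ⇒ √Kc = x/(3.0 − 2x).
x = √0.113·3.0/(1 + 2√0.113) = 0.33615·3.0/1.6723 = 0.60304.
[B] = x = 0.603 M.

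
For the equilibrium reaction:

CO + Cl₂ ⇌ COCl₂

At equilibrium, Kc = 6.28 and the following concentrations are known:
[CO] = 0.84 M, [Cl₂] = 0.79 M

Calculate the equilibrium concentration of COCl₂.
[COCl₂] = 4.1674 M

Kc = ([COCl₂]) / ([CO] × [Cl₂]) = 6.28
[COCl₂]^1 = Kc · (reactant terms)/(other product terms) = 6.28 · 0.6636 / 1 = 4.1674
[COCl₂] = 4.1674 M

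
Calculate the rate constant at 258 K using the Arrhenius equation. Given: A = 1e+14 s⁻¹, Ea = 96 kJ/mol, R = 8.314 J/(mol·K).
3.66e-06 s⁻¹

k = A·exp(-Ea/(R·T)) = 1e+14·exp(-96000/(8.314·258)) = 1e+14·exp(-44.7550) = 1e+14·3.6572e-20 = 3.66e-06 s⁻¹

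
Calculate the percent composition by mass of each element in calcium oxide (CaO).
Ca: 71.47%, O: 28.53%

Molar mass of CaO = 56.08 g/mol
% Ca = (1 × 40.08) / 56.08 × 100% = 40.08 / 56.08 × 100% = 71.47%
% O = (1 × 16.0) / 56.08 × 100% = 16 / 56.08 × 100% = 28.53%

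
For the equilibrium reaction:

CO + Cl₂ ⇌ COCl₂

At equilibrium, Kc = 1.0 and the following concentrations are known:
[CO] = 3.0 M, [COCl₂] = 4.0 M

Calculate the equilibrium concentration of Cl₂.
[Cl₂] = 1.3333 M

Kc = ([COCl₂]) / ([CO] × [Cl₂]) = 1.0
[Cl₂]^1 = (product terms)/(Kc · other reactant terms) = 4 / (1.0 · 3) = 1.3333
[Cl₂] = 1.3333 M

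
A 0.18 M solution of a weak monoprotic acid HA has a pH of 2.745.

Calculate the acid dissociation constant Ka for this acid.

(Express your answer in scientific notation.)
K_a = 1.82e-05

[H⁺] = 10^(−pH) = 10^(−2.745) = 1.799e-03 M. For HA ⇌ H⁺ + A⁻, Ka = x²/(C − x) = (1.799e-03)²/(0.18 − 1.799e-03) = 1.82e-05.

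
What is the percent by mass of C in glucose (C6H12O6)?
Mass of C in formula = 12.01 × 6 = 72.06 g/mol
Molar mass = 180.16 g/mol
% C = (72.06/180.16) × 100% = 40.00%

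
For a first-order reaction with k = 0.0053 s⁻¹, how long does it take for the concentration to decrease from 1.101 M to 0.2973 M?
247.02 s

From ln[A] = ln[A]₀ - k·t: t = ln([A]₀/[A])/k = ln(1.101/0.2973)/0.0053 = ln(3.7033)/0.0053 = 1.3092/0.0053 = 247.02 s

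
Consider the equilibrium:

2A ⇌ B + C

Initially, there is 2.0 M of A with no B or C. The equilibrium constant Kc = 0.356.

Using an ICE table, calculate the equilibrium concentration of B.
[B] = 0.544 M

ICE: [A] = 2.0 − 2x, [B] = [C] = x.
Kc = x²/(2.0 − 2x)² = 0.356 ⇒ √Kc = x/(2.0 − 2x).
x = √0.356·2.0/(1 + 2√0.356) = 0.59666·2.0/2.1933 = 0.54407.
[B] = x = 0.544 M.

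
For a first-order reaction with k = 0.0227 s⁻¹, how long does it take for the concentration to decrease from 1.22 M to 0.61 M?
30.54 s

From ln[A] = ln[A]₀ - k·t: t = ln([A]₀/[A])/k = ln(1.22/0.61)/0.0227 = ln(2.0000)/0.0227 = 0.6931/0.0227 = 30.54 s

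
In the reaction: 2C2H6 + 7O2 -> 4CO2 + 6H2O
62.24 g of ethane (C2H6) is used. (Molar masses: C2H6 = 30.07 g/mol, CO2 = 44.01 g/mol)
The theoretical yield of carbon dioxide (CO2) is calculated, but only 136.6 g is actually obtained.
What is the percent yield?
Moles of C2H6 = 62.24 g ÷ 30.07 g/mol = 2.06984 mol
Mole ratio: 4 mol CO2 / 2 mol C2H6
Moles of CO2 = 2.06984 × (4/2) = 4.13967 mol
Theoretical yield = 4.13967 mol × 44.01 g/mol = 182.19 g
Actual yield = 136.6 g
Percent yield = (136.6 / 182.19) × 100% = 75.0%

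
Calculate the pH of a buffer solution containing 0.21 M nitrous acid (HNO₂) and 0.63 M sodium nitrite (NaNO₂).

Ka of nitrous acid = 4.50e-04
pH = 3.82

pKa = -log(4.50e-04) = 3.35. pH = pKa + log([A⁻]/[HA]) = 3.35 + log(0.63/0.21)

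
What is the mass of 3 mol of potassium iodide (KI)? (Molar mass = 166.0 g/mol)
Mass = 3 mol × 166.0 g/mol = 498 g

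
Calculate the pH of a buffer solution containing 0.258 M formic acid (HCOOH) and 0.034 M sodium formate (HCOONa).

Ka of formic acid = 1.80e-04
pH = 2.86

pKa = -log(1.80e-04) = 3.74. pH = pKa + log([A⁻]/[HA]) = 3.74 + log(0.034/0.258)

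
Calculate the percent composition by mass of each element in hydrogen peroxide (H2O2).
H: 5.93%, O: 94.06%

Molar mass of H2O2 = 34.02 g/mol
% H = (2 × 1.008) / 34.02 × 100% = 2.016 / 34.02 × 100% = 5.93%
% O = (2 × 16.0) / 34.02 × 100% = 32 / 34.02 × 100% = 94.06%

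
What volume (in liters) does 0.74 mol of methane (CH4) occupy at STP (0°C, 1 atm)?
At STP, 1 mol of gas occupies 22.4 L
Volume = 0.74 mol × 22.4 L/mol = 16.58 L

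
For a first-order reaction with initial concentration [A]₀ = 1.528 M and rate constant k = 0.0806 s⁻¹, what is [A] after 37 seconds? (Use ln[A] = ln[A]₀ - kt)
0.0774 M

ln[A] = ln[A]₀ - k·t = ln(1.528) - (0.0806)·(37) = 0.4240 - 2.9822 = -2.5582
[A] = e^(-2.5582) = 0.0774 M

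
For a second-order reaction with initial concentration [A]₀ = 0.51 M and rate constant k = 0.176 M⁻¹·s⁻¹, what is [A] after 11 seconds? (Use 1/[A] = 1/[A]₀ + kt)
0.2566 M

1/[A] = 1/[A]₀ + k·t = 1/0.51 + (0.176)·(11) = 1.9608 + 1.9360 = 3.8968
[A] = 1/3.8968 = 0.2566 M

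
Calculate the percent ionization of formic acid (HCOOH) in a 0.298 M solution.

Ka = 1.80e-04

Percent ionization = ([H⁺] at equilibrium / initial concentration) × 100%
Percent ionization = 2.43%

Let x = [H⁺]. Ka = x²/(C - x) ⇒ x² + (1.80e-04)x - (1.80e-04)(0.298) = 0. x = 7.2345e-03. Percent = (7.2345e-03/0.298) × 100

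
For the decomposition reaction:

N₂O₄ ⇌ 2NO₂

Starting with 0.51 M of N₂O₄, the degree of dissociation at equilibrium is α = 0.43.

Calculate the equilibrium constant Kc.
K_c = 0.6617

x = α·[A]₀ = 0.43 × 0.51 = 0.2193 M dissociated.
At eq: [N₂O₄] = 0.51 − 0.2193 = 0.2907 M; [NO₂] = 2x = 0.4386 M.
Kc = [NO₂]²/[N₂O₄] = (0.4386)²/0.2907 = 0.6617.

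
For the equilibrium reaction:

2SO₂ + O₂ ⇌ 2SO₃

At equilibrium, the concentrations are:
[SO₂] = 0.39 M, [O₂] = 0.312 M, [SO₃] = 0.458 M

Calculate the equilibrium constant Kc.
K_c = 4.4203

Kc = ([SO₃]^2) / ([SO₂]^2 × [O₂])
   = ((0.458)^2) / ((0.39)^2·(0.312))
   = 0.20976 / 0.047455 = 4.4203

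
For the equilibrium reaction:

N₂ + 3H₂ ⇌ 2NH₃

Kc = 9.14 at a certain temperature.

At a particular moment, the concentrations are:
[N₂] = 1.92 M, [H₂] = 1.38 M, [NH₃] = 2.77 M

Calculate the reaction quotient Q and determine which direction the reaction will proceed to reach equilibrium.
Q = 1.521, Q < K, reaction proceeds forward (toward products)

Q = ([NH₃]^2) / ([N₂] × [H₂]^3)
  = ((2.77)^2) / ((1.92)·(1.38)^3) = 7.6729/5.0459 = 1.521
Since Q = 1.521 < Kc = 9.14, the reaction proceeds forward (toward products) to reach equilibrium.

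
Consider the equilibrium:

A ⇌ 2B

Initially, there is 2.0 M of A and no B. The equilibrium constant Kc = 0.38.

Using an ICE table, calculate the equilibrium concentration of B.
[B] = 0.782 M

ICE: [A] = 2.0 − x, [B] = 2x.
Kc = (2x)²/(2.0 − x) = 0.38 ⇒ 4x² + 0.38x − 0.76 = 0.
x = (−0.38 + √(0.38² + 4·4·0.76))/(2·4) = (−0.38 + √12.304)/8 = 0.39097.
[B] = 2x = 0.782 M.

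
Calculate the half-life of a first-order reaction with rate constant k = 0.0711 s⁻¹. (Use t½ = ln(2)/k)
9.75 s

t½ = ln(2)/k = 0.6931/0.0711 = 9.75 s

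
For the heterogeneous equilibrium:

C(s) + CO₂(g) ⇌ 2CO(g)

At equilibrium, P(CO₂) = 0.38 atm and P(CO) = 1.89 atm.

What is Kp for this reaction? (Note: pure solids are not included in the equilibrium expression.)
K_p = 9.400

Solid C is excluded.
Kp = P(CO)²/P(CO₂) = (1.89)²/0.38 = 3.572/0.38 = 9.400.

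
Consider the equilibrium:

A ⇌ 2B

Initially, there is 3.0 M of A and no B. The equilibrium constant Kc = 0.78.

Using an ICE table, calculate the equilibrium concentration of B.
[B] = 1.347 M

ICE: [A] = 3.0 − x, [B] = 2x.
Kc = (2x)²/(3.0 − x) = 0.78 ⇒ 4x² + 0.78x − 2.34 = 0.
x = (−0.78 + √(0.78² + 4·4·2.34))/(2·4) = (−0.78 + √38.048)/8 = 0.67354.
[B] = 2x = 1.347 M.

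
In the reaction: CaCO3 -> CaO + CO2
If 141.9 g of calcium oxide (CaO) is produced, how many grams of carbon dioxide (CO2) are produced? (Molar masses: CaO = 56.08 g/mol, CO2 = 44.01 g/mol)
Moles of CaO = 141.9 g ÷ 56.08 g/mol = 2.53031 mol
Mole ratio: 1 mol CO2 / 1 mol CaO
Moles of CO2 = 2.53031 × (1/1) = 2.53031 mol
Mass of CO2 = 2.53031 mol × 44.01 g/mol = 111.4 g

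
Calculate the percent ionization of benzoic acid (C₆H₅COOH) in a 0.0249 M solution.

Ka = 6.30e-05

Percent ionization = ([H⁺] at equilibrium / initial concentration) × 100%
Percent ionization = 4.91%

Let x = [H⁺]. Ka = x²/(C - x) ⇒ x² + (6.30e-05)x - (6.30e-05)(0.0249) = 0. x = 1.2214e-03. Percent = (1.2214e-03/0.0249) × 100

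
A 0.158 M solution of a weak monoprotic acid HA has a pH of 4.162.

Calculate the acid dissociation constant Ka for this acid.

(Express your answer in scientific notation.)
K_a = 3.00e-08

[H⁺] = 10^(−pH) = 10^(−4.162) = 6.887e-05 M. For HA ⇌ H⁺ + A⁻, Ka = x²/(C − x) = (6.887e-05)²/(0.158 − 6.887e-05) = 3.00e-08.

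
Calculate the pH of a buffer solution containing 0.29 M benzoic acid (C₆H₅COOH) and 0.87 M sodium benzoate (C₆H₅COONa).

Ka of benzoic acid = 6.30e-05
pH = 4.68

pKa = -log(6.30e-05) = 4.20. pH = pKa + log([A⁻]/[HA]) = 4.20 + log(0.87/0.29)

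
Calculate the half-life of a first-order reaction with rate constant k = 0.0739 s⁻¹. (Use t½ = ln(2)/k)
9.38 s

t½ = ln(2)/k = 0.6931/0.0739 = 9.38 s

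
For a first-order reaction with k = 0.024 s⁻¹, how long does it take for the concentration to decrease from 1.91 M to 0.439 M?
61.26 s

From ln[A] = ln[A]₀ - k·t: t = ln([A]₀/[A])/k = ln(1.91/0.439)/0.024 = ln(4.3508)/0.024 = 1.4704/0.024 = 61.26 s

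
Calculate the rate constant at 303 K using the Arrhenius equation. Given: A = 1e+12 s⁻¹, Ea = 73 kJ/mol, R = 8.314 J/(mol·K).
2.60e-01 s⁻¹

k = A·exp(-Ea/(R·T)) = 1e+12·exp(-73000/(8.314·303)) = 1e+12·exp(-28.9781) = 1e+12·2.5999e-13 = 2.60e-01 s⁻¹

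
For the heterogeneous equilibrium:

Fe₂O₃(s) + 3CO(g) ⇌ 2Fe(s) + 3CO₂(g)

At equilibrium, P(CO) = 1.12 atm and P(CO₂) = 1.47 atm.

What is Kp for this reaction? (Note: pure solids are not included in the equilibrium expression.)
K_p = 2.261

Solids (Fe₂O₃, Fe) are excluded.
Kp = P(CO₂)³/P(CO)³ = (1.47)³/(1.12)³ = 3.177/1.405 = 2.261.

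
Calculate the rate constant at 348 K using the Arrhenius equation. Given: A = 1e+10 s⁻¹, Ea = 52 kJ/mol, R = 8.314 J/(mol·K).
1.57e+02 s⁻¹

k = A·exp(-Ea/(R·T)) = 1e+10·exp(-52000/(8.314·348)) = 1e+10·exp(-17.9727) = 1e+10·1.5651e-08 = 1.57e+02 s⁻¹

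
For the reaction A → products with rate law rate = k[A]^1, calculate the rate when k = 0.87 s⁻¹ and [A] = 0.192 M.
0.167 M/s

rate = k·[A]^1 = 0.87·(0.192)^1 = 0.87·0.192 = 0.167 M/s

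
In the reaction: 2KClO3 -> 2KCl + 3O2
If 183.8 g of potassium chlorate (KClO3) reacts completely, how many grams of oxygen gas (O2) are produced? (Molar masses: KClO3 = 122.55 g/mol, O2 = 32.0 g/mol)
Moles of KClO3 = 183.8 g ÷ 122.55 g/mol = 1.4998 mol
Mole ratio: 3 mol O2 / 2 mol KClO3
Moles of O2 = 1.4998 × (3/2) = 2.24969 mol
Mass of O2 = 2.24969 mol × 32.0 g/mol = 71.99 g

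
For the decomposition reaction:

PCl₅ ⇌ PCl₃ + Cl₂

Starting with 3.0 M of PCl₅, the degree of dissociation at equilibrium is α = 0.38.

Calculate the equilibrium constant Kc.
K_c = 0.6987

x = α·[A]₀ = 0.38 × 3.0 = 1.14 M dissociated.
At eq: [PCl₅] = 3.0 − 1.14 = 1.86 M; [PCl₃] = [Cl₂] = x = 1.14 M.
Kc = [PCl₃][Cl₂]/[PCl₅] = (1.14)²/1.86 = 0.6987.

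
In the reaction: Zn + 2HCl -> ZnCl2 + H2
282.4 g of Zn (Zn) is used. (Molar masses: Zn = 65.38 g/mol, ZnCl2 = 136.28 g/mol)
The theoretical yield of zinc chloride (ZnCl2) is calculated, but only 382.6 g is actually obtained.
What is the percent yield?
Moles of Zn = 282.4 g ÷ 65.38 g/mol = 4.31936 mol
Mole ratio: 1 mol ZnCl2 / 1 mol Zn
Moles of ZnCl2 = 4.31936 × (1/1) = 4.31936 mol
Theoretical yield = 4.31936 mol × 136.28 g/mol = 588.64 g
Actual yield = 382.6 g
Percent yield = (382.6 / 588.64) × 100% = 65.0%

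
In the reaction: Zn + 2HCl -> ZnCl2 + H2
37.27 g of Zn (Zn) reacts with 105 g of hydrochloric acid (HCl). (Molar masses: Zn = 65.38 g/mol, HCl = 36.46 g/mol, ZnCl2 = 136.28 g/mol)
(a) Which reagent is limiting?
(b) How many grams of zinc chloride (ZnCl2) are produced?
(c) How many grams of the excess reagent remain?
(a) Zn, (b) 77.69 g, (c) 63.43 g

Moles of Zn = 37.27 g ÷ 65.38 g/mol = 0.570052 mol
Moles of HCl = 105 g ÷ 36.46 g/mol = 2.87987 mol
Moles ÷ coefficient: Zn: 0.570052/1 = 0.5701, HCl: 2.87987/2 = 1.44
(a) Zn has the smaller value, so Zn is the limiting reagent.
(b) Moles of ZnCl2 = 0.570052 mol Zn × (1/1) = 0.570052 mol; mass = 0.570052 mol × 136.28 g/mol = 77.69 g
(c) HCl consumed = 0.570052 × (2/1) = 1.1401 mol; remaining = 2.87987 − 1.1401 = 1.73976 mol; mass = 1.73976 mol × 36.46 g/mol = 63.43 g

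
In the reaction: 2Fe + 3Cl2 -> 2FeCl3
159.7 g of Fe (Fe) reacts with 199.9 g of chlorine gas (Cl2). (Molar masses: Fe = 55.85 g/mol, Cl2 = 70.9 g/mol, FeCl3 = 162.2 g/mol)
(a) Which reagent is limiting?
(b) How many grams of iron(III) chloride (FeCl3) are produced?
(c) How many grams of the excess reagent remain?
(a) Cl2, (b) 304.9 g, (c) 54.72 g

Moles of Fe = 159.7 g ÷ 55.85 g/mol = 2.85944 mol
Moles of Cl2 = 199.9 g ÷ 70.9 g/mol = 2.81946 mol
Moles ÷ coefficient: Fe: 2.85944/2 = 1.43, Cl2: 2.81946/3 = 0.9398
(a) Cl2 has the smaller value, so Cl2 is the limiting reagent.
(b) Moles of FeCl3 = 2.81946 mol Cl2 × (2/3) = 1.87964 mol; mass = 1.87964 mol × 162.2 g/mol = 304.9 g
(c) Fe consumed = 2.81946 × (2/3) = 1.87964 mol; remaining = 2.85944 − 1.87964 = 0.979802 mol; mass = 0.979802 mol × 55.85 g/mol = 54.72 g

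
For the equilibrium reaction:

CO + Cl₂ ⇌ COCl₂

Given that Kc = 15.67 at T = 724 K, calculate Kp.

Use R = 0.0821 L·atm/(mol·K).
K_p = 0.2636

Δn = (moles gaseous products) − (moles gaseous reactants) = -1
T = 724 K; RT = 0.0821 × 724 = 59.4404
Kp = Kc·(RT)^Δn = 15.67 × (59.4404)^-1 = 15.67 × 0.0168236 = 0.2636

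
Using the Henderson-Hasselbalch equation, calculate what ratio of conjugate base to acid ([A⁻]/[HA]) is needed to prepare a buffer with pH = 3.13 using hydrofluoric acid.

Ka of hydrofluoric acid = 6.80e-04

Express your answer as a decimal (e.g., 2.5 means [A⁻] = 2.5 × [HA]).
[A⁻]/[HA] = 0.917

pKa = −log(6.80e-04) = 3.1675. pH = pKa + log([A⁻]/[HA]). 3.13 = 3.1675 + log(ratio). log(ratio) = 3.13 − 3.1675 = -0.0375. ratio = 10^(-0.0375) = 0.917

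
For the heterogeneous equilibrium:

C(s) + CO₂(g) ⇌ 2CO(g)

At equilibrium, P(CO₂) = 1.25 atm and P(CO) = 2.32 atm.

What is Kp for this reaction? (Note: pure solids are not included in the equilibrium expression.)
K_p = 4.306

Solid C is excluded.
Kp = P(CO)²/P(CO₂) = (2.32)²/1.25 = 5.382/1.25 = 4.306.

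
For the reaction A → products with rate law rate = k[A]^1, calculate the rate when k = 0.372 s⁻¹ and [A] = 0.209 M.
0.07775 M/s

rate = k·[A]^1 = 0.372·(0.209)^1 = 0.372·0.209 = 0.07775 M/s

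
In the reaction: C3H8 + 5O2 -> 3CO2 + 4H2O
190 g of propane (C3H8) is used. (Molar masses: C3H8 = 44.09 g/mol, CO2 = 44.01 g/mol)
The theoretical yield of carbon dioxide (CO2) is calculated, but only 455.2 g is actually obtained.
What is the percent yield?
Moles of C3H8 = 190 g ÷ 44.09 g/mol = 4.30937 mol
Mole ratio: 3 mol CO2 / 1 mol C3H8
Moles of CO2 = 4.30937 × (3/1) = 12.9281 mol
Theoretical yield = 12.9281 mol × 44.01 g/mol = 568.97 g
Actual yield = 455.2 g
Percent yield = (455.2 / 568.97) × 100% = 80.0%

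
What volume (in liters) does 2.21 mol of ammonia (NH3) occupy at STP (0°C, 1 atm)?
At STP, 1 mol of gas occupies 22.4 L
Volume = 2.21 mol × 22.4 L/mol = 49.50 L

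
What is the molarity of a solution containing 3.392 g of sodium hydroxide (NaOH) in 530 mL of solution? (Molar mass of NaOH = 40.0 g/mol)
Moles of NaOH = 3.392 g ÷ 40.0 g/mol = 0.0848 mol
Volume = 530 mL = 0.53 L
Molarity = 0.0848 mol ÷ 0.53 L = 0.16 M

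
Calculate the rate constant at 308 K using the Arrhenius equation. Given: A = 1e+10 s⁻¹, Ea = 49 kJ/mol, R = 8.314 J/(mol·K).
4.89e+01 s⁻¹

k = A·exp(-Ea/(R·T)) = 1e+10·exp(-49000/(8.314·308)) = 1e+10·exp(-19.1353) = 1e+10·4.8938e-09 = 4.89e+01 s⁻¹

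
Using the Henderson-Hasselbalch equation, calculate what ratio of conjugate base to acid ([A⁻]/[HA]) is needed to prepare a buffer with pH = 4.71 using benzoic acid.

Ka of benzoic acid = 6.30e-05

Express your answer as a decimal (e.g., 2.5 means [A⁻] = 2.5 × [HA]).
[A⁻]/[HA] = 3.231

pKa = −log(6.30e-05) = 4.2007. pH = pKa + log([A⁻]/[HA]). 4.71 = 4.2007 + log(ratio). log(ratio) = 4.71 − 4.2007 = 0.5093. ratio = 10^(0.5093) = 3.231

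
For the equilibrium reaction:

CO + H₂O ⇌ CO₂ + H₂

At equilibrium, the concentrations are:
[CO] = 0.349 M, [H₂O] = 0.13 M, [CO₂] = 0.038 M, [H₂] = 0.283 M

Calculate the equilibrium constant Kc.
K_c = 0.2370

Kc = ([CO₂] × [H₂]) / ([CO] × [H₂O])
   = ((0.038)·(0.283)) / ((0.349)·(0.13))
   = 0.010754 / 0.04537 = 0.2370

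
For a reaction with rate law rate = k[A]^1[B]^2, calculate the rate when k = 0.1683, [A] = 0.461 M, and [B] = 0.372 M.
0.01074 M/s

rate = k·[A]^1·[B]^2 = 0.1683·(0.461)^1·(0.372)^2 = 0.1683·0.461·0.138384 = 0.01074 M/s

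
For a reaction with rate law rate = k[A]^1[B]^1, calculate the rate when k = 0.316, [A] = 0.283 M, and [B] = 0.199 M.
0.0178 M/s

rate = k·[A]^1·[B]^1 = 0.316·(0.283)^1·(0.199)^1 = 0.316·0.283·0.199 = 0.0178 M/s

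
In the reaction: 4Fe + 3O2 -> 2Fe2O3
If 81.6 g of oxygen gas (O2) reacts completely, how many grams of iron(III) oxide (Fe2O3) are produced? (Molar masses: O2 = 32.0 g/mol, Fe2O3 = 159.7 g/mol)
Moles of O2 = 81.6 g ÷ 32.0 g/mol = 2.55 mol
Mole ratio: 2 mol Fe2O3 / 3 mol O2
Moles of Fe2O3 = 2.55 × (2/3) = 1.7 mol
Mass of Fe2O3 = 1.7 mol × 159.7 g/mol = 271.5 g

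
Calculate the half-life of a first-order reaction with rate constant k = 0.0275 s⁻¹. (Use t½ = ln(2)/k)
25.21 s

t½ = ln(2)/k = 0.6931/0.0275 = 25.21 s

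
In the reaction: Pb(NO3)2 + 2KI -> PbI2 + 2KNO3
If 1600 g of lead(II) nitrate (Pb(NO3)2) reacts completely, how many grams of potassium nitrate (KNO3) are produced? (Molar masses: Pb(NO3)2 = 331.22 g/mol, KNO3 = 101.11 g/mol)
Moles of Pb(NO3)2 = 1600 g ÷ 331.22 g/mol = 4.83063 mol
Mole ratio: 2 mol KNO3 / 1 mol Pb(NO3)2
Moles of KNO3 = 4.83063 × (2/1) = 9.66125 mol
Mass of KNO3 = 9.66125 mol × 101.11 g/mol = 976.8 g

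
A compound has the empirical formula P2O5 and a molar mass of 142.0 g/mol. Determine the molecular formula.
Empirical formula mass of P2O5 = 141.94 g/mol
Multiplier = 142.0 / 141.94 ≈ 1
Molecular formula = (P2O5) × 1 = P2O5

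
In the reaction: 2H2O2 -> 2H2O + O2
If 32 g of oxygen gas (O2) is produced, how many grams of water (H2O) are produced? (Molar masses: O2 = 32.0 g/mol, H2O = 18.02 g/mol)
Moles of O2 = 32 g ÷ 32.0 g/mol = 1 mol
Mole ratio: 2 mol H2O / 1 mol O2
Moles of H2O = 1 × (2/1) = 2 mol
Mass of H2O = 2 mol × 18.02 g/mol = 36.04 g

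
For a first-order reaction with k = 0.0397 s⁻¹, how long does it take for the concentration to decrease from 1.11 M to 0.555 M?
17.46 s

From ln[A] = ln[A]₀ - k·t: t = ln([A]₀/[A])/k = ln(1.11/0.555)/0.0397 = ln(2.0000)/0.0397 = 0.6931/0.0397 = 17.46 s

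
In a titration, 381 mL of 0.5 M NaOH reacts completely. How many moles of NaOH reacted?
Moles = Molarity × Volume (L)
Moles = 0.5 M × 0.381 L = 0.1905 mol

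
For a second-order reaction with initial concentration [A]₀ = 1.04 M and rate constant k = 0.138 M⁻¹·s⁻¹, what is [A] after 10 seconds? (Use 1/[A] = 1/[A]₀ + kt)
0.4271 M

1/[A] = 1/[A]₀ + k·t = 1/1.04 + (0.138)·(10) = 0.9615 + 1.3800 = 2.3415
[A] = 1/2.3415 = 0.4271 M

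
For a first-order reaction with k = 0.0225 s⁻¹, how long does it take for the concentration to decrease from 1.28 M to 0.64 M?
30.81 s

From ln[A] = ln[A]₀ - k·t: t = ln([A]₀/[A])/k = ln(1.28/0.64)/0.0225 = ln(2.0000)/0.0225 = 0.6931/0.0225 = 30.81 s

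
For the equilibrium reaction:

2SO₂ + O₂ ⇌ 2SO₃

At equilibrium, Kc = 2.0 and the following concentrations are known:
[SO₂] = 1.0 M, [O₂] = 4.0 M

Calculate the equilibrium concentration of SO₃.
[SO₃] = 2.8284 M

Kc = ([SO₃]^2) / ([SO₂]^2 × [O₂]) = 2.0
[SO₃]^2 = Kc · (reactant terms)/(other product terms) = 2.0 · 4 / 1 = 8
[SO₃] = (8)^(1/2) = 2.8284 M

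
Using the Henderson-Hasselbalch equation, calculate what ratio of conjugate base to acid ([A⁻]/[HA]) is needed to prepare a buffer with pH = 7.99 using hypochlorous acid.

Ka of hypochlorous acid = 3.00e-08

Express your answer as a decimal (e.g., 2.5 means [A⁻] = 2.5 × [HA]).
[A⁻]/[HA] = 2.932

pKa = −log(3.00e-08) = 7.5229. pH = pKa + log([A⁻]/[HA]). 7.99 = 7.5229 + log(ratio). log(ratio) = 7.99 − 7.5229 = 0.4671. ratio = 10^(0.4671) = 2.932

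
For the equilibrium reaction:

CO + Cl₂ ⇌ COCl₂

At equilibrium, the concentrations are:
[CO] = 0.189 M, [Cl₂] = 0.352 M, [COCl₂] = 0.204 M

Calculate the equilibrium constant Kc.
K_c = 3.0664

Kc = ([COCl₂]) / ([CO] × [Cl₂])
   = ((0.204)) / ((0.189)·(0.352))
   = 0.204 / 0.066528 = 3.0664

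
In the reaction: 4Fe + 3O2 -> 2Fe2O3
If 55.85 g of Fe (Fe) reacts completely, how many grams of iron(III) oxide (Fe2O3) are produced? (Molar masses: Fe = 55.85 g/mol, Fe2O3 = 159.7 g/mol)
Moles of Fe = 55.85 g ÷ 55.85 g/mol = 1 mol
Mole ratio: 2 mol Fe2O3 / 4 mol Fe
Moles of Fe2O3 = 1 × (2/4) = 0.5 mol
Mass of Fe2O3 = 0.5 mol × 159.7 g/mol = 79.85 g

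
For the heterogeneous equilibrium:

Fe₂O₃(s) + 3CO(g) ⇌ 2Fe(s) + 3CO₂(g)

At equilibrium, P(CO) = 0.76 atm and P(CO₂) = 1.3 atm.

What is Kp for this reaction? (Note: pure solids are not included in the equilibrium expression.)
K_p = 5.005

Solids (Fe₂O₃, Fe) are excluded.
Kp = P(CO₂)³/P(CO)³ = (1.3)³/(0.76)³ = 2.197/0.439 = 5.005.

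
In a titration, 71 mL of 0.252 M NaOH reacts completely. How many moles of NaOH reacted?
Moles = Molarity × Volume (L)
Moles = 0.252 M × 0.071 L = 0.01789 mol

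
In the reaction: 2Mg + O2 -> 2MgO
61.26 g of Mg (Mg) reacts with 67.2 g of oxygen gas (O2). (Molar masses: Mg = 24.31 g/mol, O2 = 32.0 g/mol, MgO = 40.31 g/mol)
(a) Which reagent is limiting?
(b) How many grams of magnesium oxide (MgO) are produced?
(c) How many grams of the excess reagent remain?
(a) Mg, (b) 101.6 g, (c) 26.88 g

Moles of Mg = 61.26 g ÷ 24.31 g/mol = 2.51995 mol
Moles of O2 = 67.2 g ÷ 32.0 g/mol = 2.1 mol
Moles ÷ coefficient: Mg: 2.51995/2 = 1.26, O2: 2.1/1 = 2.1
(a) Mg has the smaller value, so Mg is the limiting reagent.
(b) Moles of MgO = 2.51995 mol Mg × (2/2) = 2.51995 mol; mass = 2.51995 mol × 40.31 g/mol = 101.6 g
(c) O2 consumed = 2.51995 × (1/2) = 1.25998 mol; remaining = 2.1 − 1.25998 = 0.840025 mol; mass = 0.840025 mol × 32.0 g/mol = 26.88 g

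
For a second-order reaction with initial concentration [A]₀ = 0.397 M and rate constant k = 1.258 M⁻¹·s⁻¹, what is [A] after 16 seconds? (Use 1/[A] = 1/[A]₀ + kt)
0.0442 M

1/[A] = 1/[A]₀ + k·t = 1/0.397 + (1.258)·(16) = 2.5189 + 20.1280 = 22.6469
[A] = 1/22.6469 = 0.0442 M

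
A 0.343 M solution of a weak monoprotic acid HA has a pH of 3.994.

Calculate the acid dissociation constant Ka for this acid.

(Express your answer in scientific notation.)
K_a = 3.00e-08

[H⁺] = 10^(−pH) = 10^(−3.994) = 1.014e-04 M. For HA ⇌ H⁺ + A⁻, Ka = x²/(C − x) = (1.014e-04)²/(0.343 − 1.014e-04) = 3.00e-08.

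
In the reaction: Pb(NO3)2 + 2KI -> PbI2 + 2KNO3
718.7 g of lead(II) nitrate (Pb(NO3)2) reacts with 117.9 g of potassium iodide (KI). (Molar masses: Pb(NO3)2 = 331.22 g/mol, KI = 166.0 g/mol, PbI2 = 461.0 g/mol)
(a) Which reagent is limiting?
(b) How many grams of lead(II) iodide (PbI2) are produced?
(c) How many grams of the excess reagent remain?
(a) KI, (b) 163.7 g, (c) 601.1 g

Moles of Pb(NO3)2 = 718.7 g ÷ 331.22 g/mol = 2.16986 mol
Moles of KI = 117.9 g ÷ 166.0 g/mol = 0.710241 mol
Moles ÷ coefficient: Pb(NO3)2: 2.16986/1 = 2.17, KI: 0.710241/2 = 0.3551
(a) KI has the smaller value, so KI is the limiting reagent.
(b) Moles of PbI2 = 0.710241 mol KI × (1/2) = 0.35512 mol; mass = 0.35512 mol × 461.0 g/mol = 163.7 g
(c) Pb(NO3)2 consumed = 0.710241 × (1/2) = 0.35512 mol; remaining = 2.16986 − 0.35512 = 1.81474 mol; mass = 1.81474 mol × 331.22 g/mol = 601.1 g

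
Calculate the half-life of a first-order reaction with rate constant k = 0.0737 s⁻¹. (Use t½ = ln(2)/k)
9.40 s

t½ = ln(2)/k = 0.6931/0.0737 = 9.40 s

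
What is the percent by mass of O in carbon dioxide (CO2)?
Mass of O in formula = 16.0 × 2 = 32 g/mol
Molar mass = 44.01 g/mol
% O = (32/44.01) × 100% = 72.71%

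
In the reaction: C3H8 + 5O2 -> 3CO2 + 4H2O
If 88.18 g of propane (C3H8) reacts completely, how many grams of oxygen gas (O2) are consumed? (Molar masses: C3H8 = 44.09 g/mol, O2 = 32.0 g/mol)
Moles of C3H8 = 88.18 g ÷ 44.09 g/mol = 2 mol
Mole ratio: 5 mol O2 / 1 mol C3H8
Moles of O2 = 2 × (5/1) = 10 mol
Mass of O2 = 10 mol × 32.0 g/mol = 320 g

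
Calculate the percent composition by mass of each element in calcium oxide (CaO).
Ca: 71.47%, O: 28.53%

Molar mass of CaO = 56.08 g/mol
% Ca = (1 × 40.08) / 56.08 × 100% = 40.08 / 56.08 × 100% = 71.47%
% O = (1 × 16.0) / 56.08 × 100% = 16 / 56.08 × 100% = 28.53%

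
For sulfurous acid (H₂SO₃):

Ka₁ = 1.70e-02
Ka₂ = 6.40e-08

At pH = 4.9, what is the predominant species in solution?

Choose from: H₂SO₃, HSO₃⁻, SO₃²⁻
HSO₃⁻

pKa1 = 1.77, pKa2 = 7.19. Each pKa is the crossover between adjacent species; pH = 4.9 lies in the region where HSO₃⁻ predominates.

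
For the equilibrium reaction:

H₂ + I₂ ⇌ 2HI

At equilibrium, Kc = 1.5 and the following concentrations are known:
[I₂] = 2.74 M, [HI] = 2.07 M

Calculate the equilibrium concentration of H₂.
[H₂] = 1.0426 M

Kc = ([HI]^2) / ([H₂] × [I₂]) = 1.5
[H₂]^1 = (product terms)/(Kc · other reactant terms) = 4.2849 / (1.5 · 2.74) = 1.0426
[H₂] = 1.0426 M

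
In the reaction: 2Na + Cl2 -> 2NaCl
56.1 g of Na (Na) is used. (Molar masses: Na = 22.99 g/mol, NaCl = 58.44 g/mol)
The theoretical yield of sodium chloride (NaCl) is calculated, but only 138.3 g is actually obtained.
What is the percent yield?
Moles of Na = 56.1 g ÷ 22.99 g/mol = 2.44019 mol
Mole ratio: 2 mol NaCl / 2 mol Na
Moles of NaCl = 2.44019 × (2/2) = 2.44019 mol
Theoretical yield = 2.44019 mol × 58.44 g/mol = 142.6 g
Actual yield = 138.3 g
Percent yield = (138.3 / 142.6) × 100% = 97.0%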